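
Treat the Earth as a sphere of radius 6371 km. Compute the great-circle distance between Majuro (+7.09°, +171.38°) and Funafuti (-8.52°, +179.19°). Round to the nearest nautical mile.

Δλ = 179.19 − 171.38 = 7.81°.
Δφ = -8.52 − 7.09 = -15.61°.
a = sin²(Δφ/2) + cos φ₁ · cos φ₂ · sin²(Δλ/2) = 0.022994.
c = 2·atan2(√a, √(1−a)) = 0.30445 rad → d = 6371·c ≈ 1939.64 km ≈ 1047.32 nmi.

1047 nmi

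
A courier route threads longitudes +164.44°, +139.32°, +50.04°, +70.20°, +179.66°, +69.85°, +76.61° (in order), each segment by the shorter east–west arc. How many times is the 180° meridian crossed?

Leg 1: +164.44° → +139.32°, shortest Δλ = -25.12° (west) — does not cross 180°.
Leg 2: +139.32° → +50.04°, shortest Δλ = -89.28° (west) — does not cross 180°.
Leg 3: +50.04° → +70.20°, shortest Δλ = 20.16° (east) — does not cross 180°.
Leg 4: +70.20° → +179.66°, shortest Δλ = 109.46° (east) — does not cross 180°.
Leg 5: +179.66° → +69.85°, shortest Δλ = -109.81° (west) — does not cross 180°.
Leg 6: +69.85° → +76.61°, shortest Δλ = 6.76° (east) — does not cross 180°.
Total crossings: 0.

0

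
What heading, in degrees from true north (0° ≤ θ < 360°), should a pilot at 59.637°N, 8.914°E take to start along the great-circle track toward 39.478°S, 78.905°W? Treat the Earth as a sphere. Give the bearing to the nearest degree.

246°

Δλ = -78.905 − 8.914 = -87.819°.
θ = atan2( sin Δλ · cos φ₂ , cos φ₁ · sin φ₂ − sin φ₁ · cos φ₂ · cos Δλ )
  = atan2(-0.77131, -0.34672) = -114.205° → normalised to [0°, 360°): 245.795°.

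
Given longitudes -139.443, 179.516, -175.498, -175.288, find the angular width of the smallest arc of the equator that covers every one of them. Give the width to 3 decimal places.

Sort the longitudes: -175.498°, -175.288°, -139.443°, +179.516°.
Eastward gaps between consecutive values (wrapping around): 0.210°, 35.845°, 318.959°, 4.986°.
Largest gap = 318.959° ⇒ minimal covering band is its complement: 360° − 318.959° = 41.041°.
Band runs from +179.516° eastward to -139.443°, crossing the antimeridian.

41.041°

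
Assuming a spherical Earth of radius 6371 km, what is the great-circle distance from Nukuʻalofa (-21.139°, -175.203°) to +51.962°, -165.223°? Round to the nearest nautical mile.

4420 nmi

Δλ = -165.223 − -175.203 = 9.980°.
Δφ = 51.962 − -21.139 = 73.101°.
a = sin²(Δφ/2) + cos φ₁ · cos φ₂ · sin²(Δλ/2) = 0.359005.
c = 2·atan2(√a, √(1−a)) = 1.28493 rad → d = 6371·c ≈ 8186.29 km ≈ 4420.24 nmi.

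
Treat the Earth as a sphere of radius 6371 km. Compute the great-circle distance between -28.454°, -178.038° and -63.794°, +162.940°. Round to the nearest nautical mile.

Δλ = 162.940 − -178.038 = 340.978°; wrapped into (−180°, 180°]: -19.022°.
Δφ = -63.794 − -28.454 = -35.340°.
a = sin²(Δφ/2) + cos φ₁ · cos φ₂ · sin²(Δλ/2) = 0.102734.
c = 2·atan2(√a, √(1−a)) = 0.65256 rad → d = 6371·c ≈ 4157.45 km ≈ 2244.84 nmi.

2245 nmi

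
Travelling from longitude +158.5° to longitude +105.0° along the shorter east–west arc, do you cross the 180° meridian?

No

Signed shortest Δλ = ((105.0 − 158.5 + 180) mod 360) − 180 = -53.5°.
Going west by 53.5° from +158.5° reaches +105.0° without touching 180°.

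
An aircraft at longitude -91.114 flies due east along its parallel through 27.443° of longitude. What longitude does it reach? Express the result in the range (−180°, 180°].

Start at -91.114°; shift +27.443° → -63.671°.
-63.671° already lies in (−180°, 180°].

-63.671°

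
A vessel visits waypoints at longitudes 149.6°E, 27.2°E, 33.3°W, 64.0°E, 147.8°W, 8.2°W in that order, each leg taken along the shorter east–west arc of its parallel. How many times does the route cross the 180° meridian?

Leg 1: +149.6° → +27.2°, shortest Δλ = -122.4° (west) — does not cross 180°.
Leg 2: +27.2° → -33.3°, shortest Δλ = -60.5° (west) — does not cross 180°.
Leg 3: -33.3° → +64.0°, shortest Δλ = 97.3° (east) — does not cross 180°.
Leg 4: +64.0° → -147.8°, shortest Δλ = 148.2° (east) — crosses 180°.
Leg 5: -147.8° → -8.2°, shortest Δλ = 139.6° (east) — does not cross 180°.
Total crossings: 1.

1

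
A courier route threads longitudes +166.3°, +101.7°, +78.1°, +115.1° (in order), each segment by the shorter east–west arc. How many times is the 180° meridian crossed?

Leg 1: +166.3° → +101.7°, shortest Δλ = -64.6° (west) — does not cross 180°.
Leg 2: +101.7° → +78.1°, shortest Δλ = -23.6° (west) — does not cross 180°.
Leg 3: +78.1° → +115.1°, shortest Δλ = 37.0° (east) — does not cross 180°.
Total crossings: 0.

0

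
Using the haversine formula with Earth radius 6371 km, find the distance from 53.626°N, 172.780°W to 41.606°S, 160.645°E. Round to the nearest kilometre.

Δλ = 160.645 − -172.780 = 333.425°; wrapped into (−180°, 180°]: -26.575°.
Δφ = -41.606 − 53.626 = -95.232°.
a = sin²(Δφ/2) + cos φ₁ · cos φ₂ · sin²(Δλ/2) = 0.569019.
c = 2·atan2(√a, √(1−a)) = 1.70928 rad → d = 6371·c ≈ 10889.81 km.

10890 km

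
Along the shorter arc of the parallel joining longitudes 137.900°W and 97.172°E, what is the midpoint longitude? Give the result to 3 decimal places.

159.636°E

Signed shortest Δλ from -137.900° to +97.172° is -124.928°.
Midpoint longitude = -137.900° + (-124.928°)/2 = -137.900° − 62.464° = -200.364°.
Normalise into (−180°, 180°]: +159.636°.
(The naïve average (-137.900 + +97.172)/2 = -20.364° is on the wrong side of the globe.)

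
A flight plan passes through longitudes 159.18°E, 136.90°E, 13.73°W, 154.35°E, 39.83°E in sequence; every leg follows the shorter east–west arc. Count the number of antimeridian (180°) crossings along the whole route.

0

Leg 1: +159.18° → +136.90°, shortest Δλ = -22.28° (west) — does not cross 180°.
Leg 2: +136.90° → -13.73°, shortest Δλ = -150.63° (west) — does not cross 180°.
Leg 3: -13.73° → +154.35°, shortest Δλ = 168.08° (east) — does not cross 180°.
Leg 4: +154.35° → +39.83°, shortest Δλ = -114.52° (west) — does not cross 180°.
Total crossings: 0.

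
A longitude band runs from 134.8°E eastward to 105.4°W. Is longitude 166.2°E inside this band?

Yes

Band width going east from +134.8° to -105.4°: ((-105.4 − 134.8) mod 360) = 119.8°.
Offset of +166.2° east of the west edge: ((166.2 − 134.8) mod 360) = 31.4°.
31.4° ≤ 119.8° ⇒ inside.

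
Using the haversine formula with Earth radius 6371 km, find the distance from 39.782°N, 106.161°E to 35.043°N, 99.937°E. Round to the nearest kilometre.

Δλ = 99.937 − 106.161 = -6.224°.
Δφ = 35.043 − 39.782 = -4.739°.
a = sin²(Δφ/2) + cos φ₁ · cos φ₂ · sin²(Δλ/2) = 0.003564.
c = 2·atan2(√a, √(1−a)) = 0.11946 rad → d = 6371·c ≈ 761.10 km.

761 km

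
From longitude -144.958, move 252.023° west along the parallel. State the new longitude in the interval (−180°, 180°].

-36.981°

Start at -144.958°; shift −252.023° → -396.981°.
-396.981° lies outside (−180°, 180°]; add 360° → -36.981°.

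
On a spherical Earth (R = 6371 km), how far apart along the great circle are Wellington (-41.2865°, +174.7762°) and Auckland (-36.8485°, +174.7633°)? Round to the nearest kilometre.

Δλ = 174.7633 − 174.7762 = -0.0129°.
Δφ = -36.8485 − -41.2865 = 4.4380°.
a = sin²(Δφ/2) + cos φ₁ · cos φ₂ · sin²(Δλ/2) = 0.001499.
c = 2·atan2(√a, √(1−a)) = 0.07746 rad → d = 6371·c ≈ 493.48 km.

493 km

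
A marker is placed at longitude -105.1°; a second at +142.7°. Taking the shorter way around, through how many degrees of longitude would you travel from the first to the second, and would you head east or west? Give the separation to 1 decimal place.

112.2° west

Raw difference: 142.7 − -105.1 = 247.8°.
Normalise into (−180°, 180°]: 247.8° − 360° = -112.2°.
Negative ⇒ the second point lies to the west; separation 112.2°.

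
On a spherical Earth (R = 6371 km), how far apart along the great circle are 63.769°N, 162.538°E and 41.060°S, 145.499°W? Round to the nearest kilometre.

Δλ = -145.499 − 162.538 = -308.037°; wrapped into (−180°, 180°]: 51.963°.
Δφ = -41.060 − 63.769 = -104.829°.
a = sin²(Δφ/2) + cos φ₁ · cos φ₂ · sin²(Δλ/2) = 0.691927.
c = 2·atan2(√a, √(1−a)) = 1.96476 rad → d = 6371·c ≈ 12517.51 km.

12518 km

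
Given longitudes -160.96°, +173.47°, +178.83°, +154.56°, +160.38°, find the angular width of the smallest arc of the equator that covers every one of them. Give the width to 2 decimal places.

44.48°

Sort the longitudes: -160.96°, +154.56°, +160.38°, +173.47°, +178.83°.
Eastward gaps between consecutive values (wrapping around): 315.52°, 5.82°, 13.09°, 5.36°, 20.21°.
Largest gap = 315.52° ⇒ minimal covering band is its complement: 360° − 315.52° = 44.48°.
Band runs from +154.56° eastward to -160.96°, crossing the antimeridian.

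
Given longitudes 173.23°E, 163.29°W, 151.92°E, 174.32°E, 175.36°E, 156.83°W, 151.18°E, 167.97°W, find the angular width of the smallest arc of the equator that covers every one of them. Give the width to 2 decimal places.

Sort the longitudes: -167.97°, -163.29°, -156.83°, +151.18°, +151.92°, +173.23°, +174.32°, +175.36°.
Eastward gaps between consecutive values (wrapping around): 4.68°, 6.46°, 308.01°, 0.74°, 21.31°, 1.09°, 1.04°, 16.67°.
Largest gap = 308.01° ⇒ minimal covering band is its complement: 360° − 308.01° = 51.99°.
Band runs from +151.18° eastward to -156.83°, crossing the antimeridian.

51.99°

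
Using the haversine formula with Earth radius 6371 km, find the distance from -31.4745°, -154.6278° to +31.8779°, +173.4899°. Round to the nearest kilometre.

Δλ = 173.4899 − -154.6278 = 328.1177°; wrapped into (−180°, 180°]: -31.8823°.
Δφ = 31.8779 − -31.4745 = 63.3524°.
a = sin²(Δφ/2) + cos φ₁ · cos φ₂ · sin²(Δλ/2) = 0.330380.
c = 2·atan2(√a, √(1−a)) = 1.22469 rad → d = 6371·c ≈ 7802.49 km.

7802 km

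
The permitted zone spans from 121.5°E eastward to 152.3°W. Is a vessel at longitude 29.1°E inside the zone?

Band width going east from +121.5° to -152.3°: ((-152.3 − 121.5) mod 360) = 86.2°.
Offset of +29.1° east of the west edge: ((29.1 − 121.5) mod 360) = 267.6°.
267.6° > 86.2° ⇒ outside.

No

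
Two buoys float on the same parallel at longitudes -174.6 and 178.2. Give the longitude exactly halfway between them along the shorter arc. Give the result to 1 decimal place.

Signed shortest Δλ from -174.6° to +178.2° is -7.2°.
Midpoint longitude = -174.6° + (-7.2°)/2 = -174.6° − 3.6° = -178.2°.
(The naïve average (-174.6 + +178.2)/2 = 1.8° is on the wrong side of the globe.)

-178.2°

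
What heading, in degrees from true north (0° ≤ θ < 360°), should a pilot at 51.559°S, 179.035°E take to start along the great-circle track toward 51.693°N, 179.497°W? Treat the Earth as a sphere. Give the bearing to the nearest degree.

Δλ = -179.497 − 179.035 = -358.532°; wrapped into (−180°, 180°]: 1.468°.
θ = atan2( sin Δλ · cos φ₂ , cos φ₁ · sin φ₂ − sin φ₁ · cos φ₂ · cos Δλ )
  = atan2(0.01588, 0.97321) = 0.935° → normalised to [0°, 360°): 0.935°.

1°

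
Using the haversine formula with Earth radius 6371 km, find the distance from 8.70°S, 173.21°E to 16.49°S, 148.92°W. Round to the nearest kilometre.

Δλ = -148.92 − 173.21 = -322.13°; wrapped into (−180°, 180°]: 37.87°.
Δφ = -16.49 − -8.70 = -7.79°.
a = sin²(Δφ/2) + cos φ₁ · cos φ₂ · sin²(Δλ/2) = 0.104419.
c = 2·atan2(√a, √(1−a)) = 0.65809 rad → d = 6371·c ≈ 4192.68 km.

4193 km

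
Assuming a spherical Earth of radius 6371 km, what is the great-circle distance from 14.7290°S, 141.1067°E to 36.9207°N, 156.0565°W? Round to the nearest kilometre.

Δλ = -156.0565 − 141.1067 = -297.1632°; wrapped into (−180°, 180°]: 62.8368°.
Δφ = 36.9207 − -14.7290 = 51.6497°.
a = sin²(Δφ/2) + cos φ₁ · cos φ₂ · sin²(Δλ/2) = 0.399872.
c = 2·atan2(√a, √(1−a)) = 1.36918 rad → d = 6371·c ≈ 8723.03 km.

8723 km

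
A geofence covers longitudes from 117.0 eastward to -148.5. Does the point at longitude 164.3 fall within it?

Band width going east from +117.0° to -148.5°: ((-148.5 − 117.0) mod 360) = 94.5°.
Offset of +164.3° east of the west edge: ((164.3 − 117.0) mod 360) = 47.3°.
47.3° ≤ 94.5° ⇒ inside.

Yes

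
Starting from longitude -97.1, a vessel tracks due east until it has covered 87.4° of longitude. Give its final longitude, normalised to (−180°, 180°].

-9.7°

Start at -97.1°; shift +87.4° → -9.7°.
-9.7° already lies in (−180°, 180°].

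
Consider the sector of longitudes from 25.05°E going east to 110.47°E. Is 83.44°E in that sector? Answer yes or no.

Yes

Band width going east from +25.05° to +110.47°: ((110.47 − 25.05) mod 360) = 85.42°.
Offset of +83.44° east of the west edge: ((83.44 − 25.05) mod 360) = 58.39°.
58.39° ≤ 85.42° ⇒ inside.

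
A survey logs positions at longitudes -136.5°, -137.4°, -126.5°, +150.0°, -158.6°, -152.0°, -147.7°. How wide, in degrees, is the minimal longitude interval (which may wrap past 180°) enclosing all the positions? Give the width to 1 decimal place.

83.5°

Sort the longitudes: -158.6°, -152.0°, -147.7°, -137.4°, -136.5°, -126.5°, +150.0°.
Eastward gaps between consecutive values (wrapping around): 6.6°, 4.3°, 10.3°, 0.9°, 10.0°, 276.5°, 51.4°.
Largest gap = 276.5° ⇒ minimal covering band is its complement: 360° − 276.5° = 83.5°.
Band runs from +150.0° eastward to -126.5°, crossing the antimeridian.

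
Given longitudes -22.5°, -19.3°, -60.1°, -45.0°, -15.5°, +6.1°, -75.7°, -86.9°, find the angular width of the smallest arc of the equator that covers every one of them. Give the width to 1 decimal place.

Sort the longitudes: -86.9°, -75.7°, -60.1°, -45.0°, -22.5°, -19.3°, -15.5°, +6.1°.
Eastward gaps between consecutive values (wrapping around): 11.2°, 15.6°, 15.1°, 22.5°, 3.2°, 3.8°, 21.6°, 267.0°.
Largest gap = 267.0° ⇒ minimal covering band is its complement: 360° − 267.0° = 93.0°.
Band runs from -86.9° eastward to +6.1°.

93.0°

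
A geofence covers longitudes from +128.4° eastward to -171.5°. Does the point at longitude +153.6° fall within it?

Band width going east from +128.4° to -171.5°: ((-171.5 − 128.4) mod 360) = 60.1°.
Offset of +153.6° east of the west edge: ((153.6 − 128.4) mod 360) = 25.2°.
25.2° ≤ 60.1° ⇒ inside.

Yes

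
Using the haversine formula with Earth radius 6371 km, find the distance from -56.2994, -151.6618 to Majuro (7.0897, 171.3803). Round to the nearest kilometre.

7816 km

Δλ = 171.3803 − -151.6618 = 323.0421°; wrapped into (−180°, 180°]: -36.9579°.
Δφ = 7.0897 − -56.2994 = 63.3891°.
a = sin²(Δφ/2) + cos φ₁ · cos φ₂ · sin²(Δλ/2) = 0.331350.
c = 2·atan2(√a, √(1−a)) = 1.22675 rad → d = 6371·c ≈ 7815.62 km.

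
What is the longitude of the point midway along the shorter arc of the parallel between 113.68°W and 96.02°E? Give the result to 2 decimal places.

Signed shortest Δλ from -113.68° to +96.02° is -150.30°.
Midpoint longitude = -113.68° + (-150.30°)/2 = -113.68° − 75.15° = -188.83°.
Normalise into (−180°, 180°]: +171.17°.
(The naïve average (-113.68 + +96.02)/2 = -8.83° is on the wrong side of the globe.)

171.17°E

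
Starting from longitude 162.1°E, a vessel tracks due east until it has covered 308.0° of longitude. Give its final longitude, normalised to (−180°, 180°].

Start at +162.1°; shift +308.0° → +470.1°.
+470.1° lies outside (−180°, 180°]; subtract 360° → +110.1°.

110.1°E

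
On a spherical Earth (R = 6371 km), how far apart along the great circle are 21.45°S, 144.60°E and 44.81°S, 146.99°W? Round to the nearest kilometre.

Δλ = -146.99 − 144.60 = -291.59°; wrapped into (−180°, 180°]: 68.41°.
Δφ = -44.81 − -21.45 = -23.36°.
a = sin²(Δφ/2) + cos φ₁ · cos φ₂ · sin²(Δλ/2) = 0.249654.
c = 2·atan2(√a, √(1−a)) = 1.04640 rad → d = 6371·c ≈ 6666.61 km.

6667 km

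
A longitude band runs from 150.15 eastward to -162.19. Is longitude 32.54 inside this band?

Band width going east from +150.15° to -162.19°: ((-162.19 − 150.15) mod 360) = 47.66°.
Offset of +32.54° east of the west edge: ((32.54 − 150.15) mod 360) = 242.39°.
242.39° > 47.66° ⇒ outside.

No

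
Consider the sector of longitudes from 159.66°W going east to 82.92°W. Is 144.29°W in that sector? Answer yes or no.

Yes

Band width going east from -159.66° to -82.92°: ((-82.92 − -159.66) mod 360) = 76.74°.
Offset of -144.29° east of the west edge: ((-144.29 − -159.66) mod 360) = 15.37°.
15.37° ≤ 76.74° ⇒ inside.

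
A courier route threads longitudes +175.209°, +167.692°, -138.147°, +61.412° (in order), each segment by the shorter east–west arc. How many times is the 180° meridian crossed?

2

Leg 1: +175.209° → +167.692°, shortest Δλ = -7.517° (west) — does not cross 180°.
Leg 2: +167.692° → -138.147°, shortest Δλ = 54.161° (east) — crosses 180°.
Leg 3: -138.147° → +61.412°, shortest Δλ = -160.441° (west) — crosses 180°.
Total crossings: 2.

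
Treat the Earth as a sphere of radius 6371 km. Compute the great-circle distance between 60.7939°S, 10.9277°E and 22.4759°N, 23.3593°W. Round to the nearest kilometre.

9760 km

Δλ = -23.3593 − 10.9277 = -34.2870°.
Δφ = 22.4759 − -60.7939 = 83.2698°.
a = sin²(Δφ/2) + cos φ₁ · cos φ₂ · sin²(Δλ/2) = 0.480579.
c = 2·atan2(√a, √(1−a)) = 1.53194 rad → d = 6371·c ≈ 9760.02 km.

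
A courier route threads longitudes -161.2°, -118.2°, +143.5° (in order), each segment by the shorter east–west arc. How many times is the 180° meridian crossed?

Leg 1: -161.2° → -118.2°, shortest Δλ = 43.0° (east) — does not cross 180°.
Leg 2: -118.2° → +143.5°, shortest Δλ = -98.3° (west) — crosses 180°.
Total crossings: 1.

1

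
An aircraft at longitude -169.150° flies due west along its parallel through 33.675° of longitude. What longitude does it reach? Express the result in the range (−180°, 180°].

+157.175°

Start at -169.150°; shift −33.675° → -202.825°.
-202.825° lies outside (−180°, 180°]; add 360° → +157.175°.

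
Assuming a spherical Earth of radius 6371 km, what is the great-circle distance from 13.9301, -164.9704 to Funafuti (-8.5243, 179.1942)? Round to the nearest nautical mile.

Δλ = 179.1942 − -164.9704 = 344.1646°; wrapped into (−180°, 180°]: -15.8354°.
Δφ = -8.5243 − 13.9301 = -22.4544°.
a = sin²(Δφ/2) + cos φ₁ · cos φ₂ · sin²(Δλ/2) = 0.056122.
c = 2·atan2(√a, √(1−a)) = 0.47835 rad → d = 6371·c ≈ 3047.56 km ≈ 1645.55 nmi.

1646 nmi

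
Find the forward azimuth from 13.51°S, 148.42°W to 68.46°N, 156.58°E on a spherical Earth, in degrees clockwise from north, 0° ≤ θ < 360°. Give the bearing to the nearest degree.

342°

Δλ = 156.58 − -148.42 = 305.00°; wrapped into (−180°, 180°]: -55.00°.
θ = atan2( sin Δλ · cos φ₂ , cos φ₁ · sin φ₂ − sin φ₁ · cos φ₂ · cos Δλ )
  = atan2(-0.30075, 0.95362) = -17.504° → normalised to [0°, 360°): 342.496°.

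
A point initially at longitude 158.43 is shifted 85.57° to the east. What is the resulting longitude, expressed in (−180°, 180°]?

Start at +158.43°; shift +85.57° → +244.00°.
+244.00° lies outside (−180°, 180°]; subtract 360° → -116.00°.

-116.00°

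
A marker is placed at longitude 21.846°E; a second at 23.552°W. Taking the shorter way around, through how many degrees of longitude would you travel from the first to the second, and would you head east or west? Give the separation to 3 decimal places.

45.398° west

Raw difference: -23.552 − 21.846 = -45.398°.
Normalise into (−180°, 180°]: -45.398° stays -45.398°.
Negative ⇒ the second point lies to the west; separation 45.398°.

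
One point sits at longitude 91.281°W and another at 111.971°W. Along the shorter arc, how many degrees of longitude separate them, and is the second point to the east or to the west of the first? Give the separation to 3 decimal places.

20.690° west

Raw difference: -111.971 − -91.281 = -20.69°.
Normalise into (−180°, 180°]: -20.69° stays -20.69°.
Negative ⇒ the second point lies to the west; separation 20.690°.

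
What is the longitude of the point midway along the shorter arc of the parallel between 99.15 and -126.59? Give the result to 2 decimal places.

Signed shortest Δλ from +99.15° to -126.59° is +134.26°.
Midpoint longitude = +99.15° + (+134.26°)/2 = +99.15° + 67.13° = +166.28°.
(The naïve average (+99.15 + -126.59)/2 = -13.72° is on the wrong side of the globe.)

+166.28°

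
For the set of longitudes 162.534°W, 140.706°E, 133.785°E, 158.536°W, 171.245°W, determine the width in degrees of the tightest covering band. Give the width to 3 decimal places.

Sort the longitudes: -171.245°, -162.534°, -158.536°, +133.785°, +140.706°.
Eastward gaps between consecutive values (wrapping around): 8.711°, 3.998°, 292.321°, 6.921°, 48.049°.
Largest gap = 292.321° ⇒ minimal covering band is its complement: 360° − 292.321° = 67.679°.
Band runs from +133.785° eastward to -158.536°, crossing the antimeridian.

67.679°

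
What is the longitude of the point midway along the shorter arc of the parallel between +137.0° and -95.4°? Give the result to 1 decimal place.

-159.2°

Signed shortest Δλ from +137.0° to -95.4° is +127.6°.
Midpoint longitude = +137.0° + (+127.6°)/2 = +137.0° + 63.8° = +200.8°.
Normalise into (−180°, 180°]: -159.2°.
(The naïve average (+137.0 + -95.4)/2 = 20.8° is on the wrong side of the globe.)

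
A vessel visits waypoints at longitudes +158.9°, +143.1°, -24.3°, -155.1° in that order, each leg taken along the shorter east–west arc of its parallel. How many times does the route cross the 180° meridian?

0

Leg 1: +158.9° → +143.1°, shortest Δλ = -15.8° (west) — does not cross 180°.
Leg 2: +143.1° → -24.3°, shortest Δλ = -167.4° (west) — does not cross 180°.
Leg 3: -24.3° → -155.1°, shortest Δλ = -130.8° (west) — does not cross 180°.
Total crossings: 0.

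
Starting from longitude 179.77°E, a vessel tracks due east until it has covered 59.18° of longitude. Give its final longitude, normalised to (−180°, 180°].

121.05°W

Start at +179.77°; shift +59.18° → +238.95°.
+238.95° lies outside (−180°, 180°]; subtract 360° → -121.05°.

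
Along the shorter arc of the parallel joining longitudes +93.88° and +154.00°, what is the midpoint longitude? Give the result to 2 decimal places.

+123.94°

Signed shortest Δλ from +93.88° to +154.00° is +60.12°.
Midpoint longitude = +93.88° + (+60.12°)/2 = +93.88° + 30.06° = +123.94°.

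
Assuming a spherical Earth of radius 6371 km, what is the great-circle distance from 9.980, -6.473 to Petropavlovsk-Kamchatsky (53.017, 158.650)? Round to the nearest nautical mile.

Δλ = 158.650 − -6.473 = 165.123°.
Δφ = 53.017 − 9.980 = 43.037°.
a = sin²(Δφ/2) + cos φ₁ · cos φ₂ · sin²(Δλ/2) = 0.717088.
c = 2·atan2(√a, √(1−a)) = 2.01992 rad → d = 6371·c ≈ 12868.91 km ≈ 6948.66 nmi.

6949 nmi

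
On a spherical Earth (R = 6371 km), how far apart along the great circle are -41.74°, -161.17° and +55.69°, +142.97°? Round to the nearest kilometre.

12042 km

Δλ = 142.97 − -161.17 = 304.14°; wrapped into (−180°, 180°]: -55.86°.
Δφ = 55.69 − -41.74 = 97.43°.
a = sin²(Δφ/2) + cos φ₁ · cos φ₂ · sin²(Δλ/2) = 0.656933.
c = 2·atan2(√a, √(1−a)) = 1.89006 rad → d = 6371·c ≈ 12041.56 km.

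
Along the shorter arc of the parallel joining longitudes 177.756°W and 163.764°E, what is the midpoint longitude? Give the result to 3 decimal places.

173.004°E

Signed shortest Δλ from -177.756° to +163.764° is -18.480°.
Midpoint longitude = -177.756° + (-18.480°)/2 = -177.756° − 9.240° = -186.996°.
Normalise into (−180°, 180°]: +173.004°.
(The naïve average (-177.756 + +163.764)/2 = -6.996° is on the wrong side of the globe.)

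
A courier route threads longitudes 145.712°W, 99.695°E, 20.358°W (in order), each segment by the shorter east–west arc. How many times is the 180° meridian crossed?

Leg 1: -145.712° → +99.695°, shortest Δλ = -114.593° (west) — crosses 180°.
Leg 2: +99.695° → -20.358°, shortest Δλ = -120.053° (west) — does not cross 180°.
Total crossings: 1.

1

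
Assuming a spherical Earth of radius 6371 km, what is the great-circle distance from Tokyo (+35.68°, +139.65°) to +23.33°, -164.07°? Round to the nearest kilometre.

5541 km

Δλ = -164.07 − 139.65 = -303.72°; wrapped into (−180°, 180°]: 56.28°.
Δφ = 23.33 − 35.68 = -12.35°.
a = sin²(Δφ/2) + cos φ₁ · cos φ₂ · sin²(Δλ/2) = 0.177477.
c = 2·atan2(√a, √(1−a)) = 0.86971 rad → d = 6371·c ≈ 5540.94 km.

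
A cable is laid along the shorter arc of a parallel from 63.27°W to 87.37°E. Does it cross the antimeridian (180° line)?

No

Signed shortest Δλ = ((87.37 − -63.27 + 180) mod 360) − 180 = 150.64°.
Going east by 150.64° from -63.27° reaches +87.37° without touching 180°.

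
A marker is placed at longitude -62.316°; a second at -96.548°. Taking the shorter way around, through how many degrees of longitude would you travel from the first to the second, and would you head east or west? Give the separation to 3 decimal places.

34.232° west

Raw difference: -96.548 − -62.316 = -34.232°.
Normalise into (−180°, 180°]: -34.232° stays -34.232°.
Negative ⇒ the second point lies to the west; separation 34.232°.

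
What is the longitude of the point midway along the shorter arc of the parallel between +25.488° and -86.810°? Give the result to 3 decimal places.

-30.661°

Signed shortest Δλ from +25.488° to -86.810° is -112.298°.
Midpoint longitude = +25.488° + (-112.298°)/2 = +25.488° − 56.149° = -30.661°.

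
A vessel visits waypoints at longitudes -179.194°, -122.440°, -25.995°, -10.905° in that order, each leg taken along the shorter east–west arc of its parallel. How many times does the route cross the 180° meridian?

Leg 1: -179.194° → -122.440°, shortest Δλ = 56.754° (east) — does not cross 180°.
Leg 2: -122.440° → -25.995°, shortest Δλ = 96.445° (east) — does not cross 180°.
Leg 3: -25.995° → -10.905°, shortest Δλ = 15.09° (east) — does not cross 180°.
Total crossings: 0.

0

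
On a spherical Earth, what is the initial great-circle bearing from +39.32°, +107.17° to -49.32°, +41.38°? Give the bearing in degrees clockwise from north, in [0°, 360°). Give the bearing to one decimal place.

Δλ = 41.38 − 107.17 = -65.79°.
θ = atan2( sin Δλ · cos φ₂ , cos φ₁ · sin φ₂ − sin φ₁ · cos φ₂ · cos Δλ )
  = atan2(-0.59450, -0.75606) = -141.821° → normalised to [0°, 360°): 218.179°.

218.2°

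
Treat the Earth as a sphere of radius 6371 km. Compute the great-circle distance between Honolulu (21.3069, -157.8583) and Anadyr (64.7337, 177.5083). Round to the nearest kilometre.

5156 km

Δλ = 177.5083 − -157.8583 = 335.3666°; wrapped into (−180°, 180°]: -24.6334°.
Δφ = 64.7337 − 21.3069 = 43.4268°.
a = sin²(Δφ/2) + cos φ₁ · cos φ₂ · sin²(Δλ/2) = 0.154968.
c = 2·atan2(√a, √(1−a)) = 0.80922 rad → d = 6371·c ≈ 5155.53 km.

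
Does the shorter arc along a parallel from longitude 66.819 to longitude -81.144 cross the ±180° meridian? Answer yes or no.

No

Signed shortest Δλ = ((-81.144 − 66.819 + 180) mod 360) − 180 = -147.963°.
Going west by 147.963° from +66.819° reaches -81.144° without touching 180°.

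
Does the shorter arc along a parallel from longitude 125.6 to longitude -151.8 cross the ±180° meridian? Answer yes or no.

Naïve |-151.8 − 125.6| = 277.4° > 180°, so the shorter arc goes the other way round — across 180°.
Signed shortest Δλ = ((-151.8 − 125.6 + 180) mod 360) − 180 = 82.6°.
Going east by 82.6° from +125.6° passes through 180° before reaching -151.8°.

Yes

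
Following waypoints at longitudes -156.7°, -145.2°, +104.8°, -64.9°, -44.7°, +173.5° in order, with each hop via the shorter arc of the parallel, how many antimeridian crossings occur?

Leg 1: -156.7° → -145.2°, shortest Δλ = 11.5° (east) — does not cross 180°.
Leg 2: -145.2° → +104.8°, shortest Δλ = -110.0° (west) — crosses 180°.
Leg 3: +104.8° → -64.9°, shortest Δλ = -169.7° (west) — does not cross 180°.
Leg 4: -64.9° → -44.7°, shortest Δλ = 20.2° (east) — does not cross 180°.
Leg 5: -44.7° → +173.5°, shortest Δλ = -141.8° (west) — crosses 180°.
Total crossings: 2.

2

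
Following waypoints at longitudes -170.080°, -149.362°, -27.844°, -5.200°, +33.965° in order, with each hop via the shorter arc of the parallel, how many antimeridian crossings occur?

0

Leg 1: -170.080° → -149.362°, shortest Δλ = 20.718° (east) — does not cross 180°.
Leg 2: -149.362° → -27.844°, shortest Δλ = 121.518° (east) — does not cross 180°.
Leg 3: -27.844° → -5.200°, shortest Δλ = 22.644° (east) — does not cross 180°.
Leg 4: -5.200° → +33.965°, shortest Δλ = 39.165° (east) — does not cross 180°.
Total crossings: 0.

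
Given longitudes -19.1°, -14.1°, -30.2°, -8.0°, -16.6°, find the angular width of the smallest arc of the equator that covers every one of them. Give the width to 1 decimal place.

Sort the longitudes: -30.2°, -19.1°, -16.6°, -14.1°, -8.0°.
Eastward gaps between consecutive values (wrapping around): 11.1°, 2.5°, 2.5°, 6.1°, 337.8°.
Largest gap = 337.8° ⇒ minimal covering band is its complement: 360° − 337.8° = 22.2°.
Band runs from -30.2° eastward to -8.0°.

22.2°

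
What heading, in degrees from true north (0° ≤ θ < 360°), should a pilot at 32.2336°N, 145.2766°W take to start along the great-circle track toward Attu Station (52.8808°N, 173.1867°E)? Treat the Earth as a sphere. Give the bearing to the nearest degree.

Δλ = 173.1867 − -145.2766 = 318.4633°; wrapped into (−180°, 180°]: -41.5367°.
θ = atan2( sin Δλ · cos φ₂ , cos φ₁ · sin φ₂ − sin φ₁ · cos φ₂ · cos Δλ )
  = atan2(-0.40016, 0.43355) = -42.707° → normalised to [0°, 360°): 317.293°.

317°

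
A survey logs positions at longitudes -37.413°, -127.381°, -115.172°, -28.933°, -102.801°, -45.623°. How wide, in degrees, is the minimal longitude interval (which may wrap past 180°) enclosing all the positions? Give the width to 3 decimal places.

Sort the longitudes: -127.381°, -115.172°, -102.801°, -45.623°, -37.413°, -28.933°.
Eastward gaps between consecutive values (wrapping around): 12.209°, 12.371°, 57.178°, 8.210°, 8.480°, 261.552°.
Largest gap = 261.552° ⇒ minimal covering band is its complement: 360° − 261.552° = 98.448°.
Band runs from -127.381° eastward to -28.933°.

98.448°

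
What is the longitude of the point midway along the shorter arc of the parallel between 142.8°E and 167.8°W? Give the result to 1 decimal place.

167.5°E

Signed shortest Δλ from +142.8° to -167.8° is +49.4°.
Midpoint longitude = +142.8° + (+49.4°)/2 = +142.8° + 24.7° = +167.5°.
(The naïve average (+142.8 + -167.8)/2 = -12.5° is on the wrong side of the globe.)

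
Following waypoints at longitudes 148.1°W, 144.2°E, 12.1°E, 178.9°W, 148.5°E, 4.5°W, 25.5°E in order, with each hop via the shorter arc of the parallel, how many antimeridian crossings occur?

Leg 1: -148.1° → +144.2°, shortest Δλ = -67.7° (west) — crosses 180°.
Leg 2: +144.2° → +12.1°, shortest Δλ = -132.1° (west) — does not cross 180°.
Leg 3: +12.1° → -178.9°, shortest Δλ = 169.0° (east) — crosses 180°.
Leg 4: -178.9° → +148.5°, shortest Δλ = -32.6° (west) — crosses 180°.
Leg 5: +148.5° → -4.5°, shortest Δλ = -153.0° (west) — does not cross 180°.
Leg 6: -4.5° → +25.5°, shortest Δλ = 30.0° (east) — does not cross 180°.
Total crossings: 3.

3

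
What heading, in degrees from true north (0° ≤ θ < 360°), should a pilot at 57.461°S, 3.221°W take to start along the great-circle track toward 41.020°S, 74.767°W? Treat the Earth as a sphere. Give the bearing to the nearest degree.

258°

Δλ = -74.767 − -3.221 = -71.546°.
θ = atan2( sin Δλ · cos φ₂ , cos φ₁ · sin φ₂ − sin φ₁ · cos φ₂ · cos Δλ )
  = atan2(-0.71568, -0.15168) = -101.966° → normalised to [0°, 360°): 258.034°.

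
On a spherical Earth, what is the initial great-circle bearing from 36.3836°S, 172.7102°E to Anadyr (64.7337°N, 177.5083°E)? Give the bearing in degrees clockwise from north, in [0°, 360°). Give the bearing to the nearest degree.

2°

Δλ = 177.5083 − 172.7102 = 4.7981°.
θ = atan2( sin Δλ · cos φ₂ , cos φ₁ · sin φ₂ − sin φ₁ · cos φ₂ · cos Δλ )
  = atan2(0.03570, 0.98035) = 2.086° → normalised to [0°, 360°): 2.086°.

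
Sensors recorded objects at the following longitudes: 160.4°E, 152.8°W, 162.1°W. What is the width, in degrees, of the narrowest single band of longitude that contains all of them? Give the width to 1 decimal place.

Sort the longitudes: -162.1°, -152.8°, +160.4°.
Eastward gaps between consecutive values (wrapping around): 9.3°, 313.2°, 37.5°.
Largest gap = 313.2° ⇒ minimal covering band is its complement: 360° − 313.2° = 46.8°.
Band runs from +160.4° eastward to -152.8°, crossing the antimeridian.

46.8°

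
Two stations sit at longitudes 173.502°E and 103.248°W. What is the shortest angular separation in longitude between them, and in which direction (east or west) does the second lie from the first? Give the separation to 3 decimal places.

Raw difference: -103.248 − 173.502 = -276.75°.
Normalise into (−180°, 180°]: -276.75° + 360° = 83.25°.
Positive ⇒ the second point lies to the east; separation 83.250°.

83.250° east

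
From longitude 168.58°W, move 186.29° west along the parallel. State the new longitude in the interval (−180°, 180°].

5.13°E

Start at -168.58°; shift −186.29° → -354.87°.
-354.87° lies outside (−180°, 180°]; add 360° → +5.13°.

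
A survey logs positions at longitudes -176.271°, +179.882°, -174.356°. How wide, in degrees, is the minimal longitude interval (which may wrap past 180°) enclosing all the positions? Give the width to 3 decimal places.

Sort the longitudes: -176.271°, -174.356°, +179.882°.
Eastward gaps between consecutive values (wrapping around): 1.915°, 354.238°, 3.847°.
Largest gap = 354.238° ⇒ minimal covering band is its complement: 360° − 354.238° = 5.762°.
Band runs from +179.882° eastward to -174.356°, crossing the antimeridian.

5.762°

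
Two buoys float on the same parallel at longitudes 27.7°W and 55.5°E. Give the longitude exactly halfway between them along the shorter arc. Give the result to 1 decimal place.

13.9°E

Signed shortest Δλ from -27.7° to +55.5° is +83.2°.
Midpoint longitude = -27.7° + (+83.2°)/2 = -27.7° + 41.6° = +13.9°.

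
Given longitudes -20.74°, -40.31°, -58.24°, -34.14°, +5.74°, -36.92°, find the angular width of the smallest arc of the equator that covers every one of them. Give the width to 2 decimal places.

Sort the longitudes: -58.24°, -40.31°, -36.92°, -34.14°, -20.74°, +5.74°.
Eastward gaps between consecutive values (wrapping around): 17.93°, 3.39°, 2.78°, 13.40°, 26.48°, 296.02°.
Largest gap = 296.02° ⇒ minimal covering band is its complement: 360° − 296.02° = 63.98°.
Band runs from -58.24° eastward to +5.74°.

63.98°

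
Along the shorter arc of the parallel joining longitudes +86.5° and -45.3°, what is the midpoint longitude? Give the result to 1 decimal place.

Signed shortest Δλ from +86.5° to -45.3° is -131.8°.
Midpoint longitude = +86.5° + (-131.8°)/2 = +86.5° − 65.9° = +20.6°.

+20.6°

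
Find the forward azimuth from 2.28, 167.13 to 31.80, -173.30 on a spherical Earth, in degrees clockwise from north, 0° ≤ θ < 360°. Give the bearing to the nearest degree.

Δλ = -173.30 − 167.13 = -340.43°; wrapped into (−180°, 180°]: 19.57°.
θ = atan2( sin Δλ · cos φ₂ , cos φ₁ · sin φ₂ − sin φ₁ · cos φ₂ · cos Δλ )
  = atan2(0.28468, 0.49468) = 29.920° → normalised to [0°, 360°): 29.920°.

30°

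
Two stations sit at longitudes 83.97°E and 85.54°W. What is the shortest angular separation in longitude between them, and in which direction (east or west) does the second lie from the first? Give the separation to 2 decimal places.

169.51° west

Raw difference: -85.54 − 83.97 = -169.51°.
Normalise into (−180°, 180°]: -169.51° stays -169.51°.
Negative ⇒ the second point lies to the west; separation 169.51°.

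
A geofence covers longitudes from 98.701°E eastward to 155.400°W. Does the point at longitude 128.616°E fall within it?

Band width going east from +98.701° to -155.400°: ((-155.400 − 98.701) mod 360) = 105.899°.
Offset of +128.616° east of the west edge: ((128.616 − 98.701) mod 360) = 29.915°.
29.915° ≤ 105.899° ⇒ inside.

Yes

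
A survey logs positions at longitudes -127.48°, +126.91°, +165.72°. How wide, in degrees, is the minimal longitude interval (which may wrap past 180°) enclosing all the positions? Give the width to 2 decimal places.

Sort the longitudes: -127.48°, +126.91°, +165.72°.
Eastward gaps between consecutive values (wrapping around): 254.39°, 38.81°, 66.80°.
Largest gap = 254.39° ⇒ minimal covering band is its complement: 360° − 254.39° = 105.61°.
Band runs from +126.91° eastward to -127.48°, crossing the antimeridian.

105.61°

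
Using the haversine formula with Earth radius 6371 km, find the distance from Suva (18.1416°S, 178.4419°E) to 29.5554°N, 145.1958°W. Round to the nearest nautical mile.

Δλ = -145.1958 − 178.4419 = -323.6377°; wrapped into (−180°, 180°]: 36.3623°.
Δφ = 29.5554 − -18.1416 = 47.6970°.
a = sin²(Δφ/2) + cos φ₁ · cos φ₂ · sin²(Δλ/2) = 0.243954.
c = 2·atan2(√a, √(1−a)) = 1.03318 rad → d = 6371·c ≈ 6582.38 km ≈ 3554.20 nmi.

3554 nmi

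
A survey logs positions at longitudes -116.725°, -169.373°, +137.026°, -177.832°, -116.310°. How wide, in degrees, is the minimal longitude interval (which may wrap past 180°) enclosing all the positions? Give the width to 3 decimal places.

106.664°

Sort the longitudes: -177.832°, -169.373°, -116.725°, -116.310°, +137.026°.
Eastward gaps between consecutive values (wrapping around): 8.459°, 52.648°, 0.415°, 253.336°, 45.142°.
Largest gap = 253.336° ⇒ minimal covering band is its complement: 360° − 253.336° = 106.664°.
Band runs from +137.026° eastward to -116.310°, crossing the antimeridian.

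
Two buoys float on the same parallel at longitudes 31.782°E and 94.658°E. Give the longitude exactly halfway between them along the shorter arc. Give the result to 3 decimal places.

Signed shortest Δλ from +31.782° to +94.658° is +62.876°.
Midpoint longitude = +31.782° + (+62.876°)/2 = +31.782° + 31.438° = +63.220°.

63.220°E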